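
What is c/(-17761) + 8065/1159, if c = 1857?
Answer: 141090202/20584999 ≈ 6.8540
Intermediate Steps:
c/(-17761) + 8065/1159 = 1857/(-17761) + 8065/1159 = 1857*(-1/17761) + 8065*(1/1159) = -1857/17761 + 8065/1159 = 141090202/20584999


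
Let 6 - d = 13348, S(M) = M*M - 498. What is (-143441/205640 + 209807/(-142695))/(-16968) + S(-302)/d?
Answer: -129034789073346577/18980161281643968 ≈ -6.7984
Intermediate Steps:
S(M) = -498 + M² (S(M) = M² - 498 = -498 + M²)
d = -13342 (d = 6 - 1*13348 = 6 - 13348 = -13342)
(-143441/205640 + 209807/(-142695))/(-16968) + S(-302)/d = (-143441/205640 + 209807/(-142695))/(-16968) + (-498 + (-302)²)/(-13342) = (-143441*1/205640 + 209807*(-1/142695))*(-1/16968) + (-498 + 91204)*(-1/13342) = (-143441/205640 - 209807/142695)*(-1/16968) + 90706*(-1/13342) = -2544520999/1173751992*(-1/16968) - 6479/953 = 2544520999/19916223800256 - 6479/953 = -129034789073346577/18980161281643968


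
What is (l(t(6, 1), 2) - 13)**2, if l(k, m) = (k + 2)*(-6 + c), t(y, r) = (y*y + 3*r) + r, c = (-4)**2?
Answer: 165649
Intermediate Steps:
c = 16
t(y, r) = y**2 + 4*r (t(y, r) = (y**2 + 3*r) + r = y**2 + 4*r)
l(k, m) = 20 + 10*k (l(k, m) = (k + 2)*(-6 + 16) = (2 + k)*10 = 20 + 10*k)
(l(t(6, 1), 2) - 13)**2 = ((20 + 10*(6**2 + 4*1)) - 13)**2 = ((20 + 10*(36 + 4)) - 13)**2 = ((20 + 10*40) - 13)**2 = ((20 + 400) - 13)**2 = (420 - 13)**2 = 407**2 = 165649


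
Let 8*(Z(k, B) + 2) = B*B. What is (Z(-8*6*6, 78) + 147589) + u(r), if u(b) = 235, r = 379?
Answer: 297165/2 ≈ 1.4858e+5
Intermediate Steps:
Z(k, B) = -2 + B**2/8 (Z(k, B) = -2 + (B*B)/8 = -2 + B**2/8)
(Z(-8*6*6, 78) + 147589) + u(r) = ((-2 + (1/8)*78**2) + 147589) + 235 = ((-2 + (1/8)*6084) + 147589) + 235 = ((-2 + 1521/2) + 147589) + 235 = (1517/2 + 147589) + 235 = 296695/2 + 235 = 297165/2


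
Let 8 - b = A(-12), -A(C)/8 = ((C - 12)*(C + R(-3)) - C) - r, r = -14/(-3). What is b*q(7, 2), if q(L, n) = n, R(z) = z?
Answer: 17680/3 ≈ 5893.3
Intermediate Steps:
r = 14/3 (r = -14*(-⅓) = 14/3 ≈ 4.6667)
A(C) = 112/3 + 8*C - 8*(-12 + C)*(-3 + C) (A(C) = -8*(((C - 12)*(C - 3) - C) - 1*14/3) = -8*(((-12 + C)*(-3 + C) - C) - 14/3) = -8*((-C + (-12 + C)*(-3 + C)) - 14/3) = -8*(-14/3 - C + (-12 + C)*(-3 + C)) = 112/3 + 8*C - 8*(-12 + C)*(-3 + C))
b = 8840/3 (b = 8 - (-752/3 - 8*(-12)² + 128*(-12)) = 8 - (-752/3 - 8*144 - 1536) = 8 - (-752/3 - 1152 - 1536) = 8 - 1*(-8816/3) = 8 + 8816/3 = 8840/3 ≈ 2946.7)
b*q(7, 2) = (8840/3)*2 = 17680/3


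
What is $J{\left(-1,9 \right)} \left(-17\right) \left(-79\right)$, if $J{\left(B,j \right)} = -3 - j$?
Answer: $-16116$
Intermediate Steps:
$J{\left(-1,9 \right)} \left(-17\right) \left(-79\right) = \left(-3 - 9\right) \left(-17\right) \left(-79\right) = \left(-12\right) \left(-17\right) \left(-79\right) = 204 \left(-79\right) = -16116$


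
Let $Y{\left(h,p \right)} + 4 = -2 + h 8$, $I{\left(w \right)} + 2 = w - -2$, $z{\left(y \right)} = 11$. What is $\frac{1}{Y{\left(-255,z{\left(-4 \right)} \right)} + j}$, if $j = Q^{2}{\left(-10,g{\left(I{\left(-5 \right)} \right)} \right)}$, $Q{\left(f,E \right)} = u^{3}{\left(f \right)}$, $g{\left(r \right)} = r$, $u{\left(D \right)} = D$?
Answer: $\frac{1}{997954} \approx 1.0021 \cdot 10^{-6}$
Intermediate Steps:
$I{\left(w \right)} = w$ ($I{\left(w \right)} = -2 + \left(w - -2\right) = -2 + \left(w + 2\right) = -2 + \left(2 + w\right) = w$)
$Q{\left(f,E \right)} = f^{3}$
$Y{\left(h,p \right)} = -6 + 8 h$ ($Y{\left(h,p \right)} = -4 + \left(-2 + h 8\right) = -4 + \left(-2 + 8 h\right) = -6 + 8 h$)
$j = 1000000$ ($j = \left(\left(-10\right)^{3}\right)^{2} = \left(-1000\right)^{2} = 1000000$)
$\frac{1}{Y{\left(-255,z{\left(-4 \right)} \right)} + j} = \frac{1}{\left(-6 + 8 \left(-255\right)\right) + 1000000} = \frac{1}{\left(-6 - 2040\right) + 1000000} = \frac{1}{-2046 + 1000000} = \frac{1}{997954}$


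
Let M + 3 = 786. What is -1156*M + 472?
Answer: -904676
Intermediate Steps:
M = 783 (M = -3 + 786 = 783)
-1156*M + 472 = -1156*783 + 472 = -905148 + 472 = -904676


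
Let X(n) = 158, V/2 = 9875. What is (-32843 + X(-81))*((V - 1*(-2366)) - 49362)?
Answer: 890535510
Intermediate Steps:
V = 19750 (V = 2*9875 = 19750)
(-32843 + X(-81))*((V - 1*(-2366)) - 49362) = (-32843 + 158)*((19750 - 1*(-2366)) - 49362) = -32685*((19750 + 2366) - 49362) = -32685*(22116 - 49362) = -32685*(-27246) = 890535510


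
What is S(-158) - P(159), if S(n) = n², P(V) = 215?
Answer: 24749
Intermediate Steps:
S(-158) - P(159) = (-158)² - 1*215 = 24964 - 215 = 24749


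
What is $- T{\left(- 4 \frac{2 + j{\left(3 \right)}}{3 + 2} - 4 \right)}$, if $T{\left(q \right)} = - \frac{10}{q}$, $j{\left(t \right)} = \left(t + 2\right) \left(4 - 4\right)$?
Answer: $- \frac{25}{14} \approx -1.7857$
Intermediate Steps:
$j{\left(t \right)} = 0$ ($j{\left(t \right)} = \left(2 + t\right) 0 = 0$)
$- T{\left(- 4 \frac{2 + j{\left(3 \right)}}{3 + 2} - 4 \right)} = - \frac{-10}{- 4 \frac{2 + 0}{3 + 2} - 4} = - \frac{-10}{- 4 \cdot \frac{2}{5} - 4} = - \frac{-10}{- 4 \cdot 2 \cdot \frac{1}{5} - 4} = - \frac{-10}{\left(-4\right) \frac{2}{5} - 4} = - \frac{-10}{- \frac{8}{5} - 4} = - \frac{-10}{- \frac{28}{5}} = - \frac{\left(-10\right) \left(-5\right)}{28} = \left(-1\right) \frac{25}{14} = - \frac{25}{14}$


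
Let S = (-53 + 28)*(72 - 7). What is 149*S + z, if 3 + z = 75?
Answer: -242053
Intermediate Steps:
z = 72 (z = -3 + 75 = 72)
S = -1625 (S = -25*65 = -1625)
149*S + z = 149*(-1625) + 72 = -242125 + 72 = -242053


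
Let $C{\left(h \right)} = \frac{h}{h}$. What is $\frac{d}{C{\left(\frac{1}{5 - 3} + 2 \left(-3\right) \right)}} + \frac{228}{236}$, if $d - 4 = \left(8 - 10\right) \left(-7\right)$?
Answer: $\frac{1119}{59} \approx 18.966$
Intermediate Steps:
$d = 18$ ($d = 4 + \left(8 - 10\right) \left(-7\right) = 4 - -14 = 4 + 14 = 18$)
$C{\left(h \right)} = 1$
$\frac{d}{C{\left(\frac{1}{5 - 3} + 2 \left(-3\right) \right)}} + \frac{228}{236} = \frac{18}{1} + \frac{228}{236} = 18 \cdot 1 + 228 \cdot \frac{1}{236} = 18 + \frac{57}{59} = \frac{1119}{59}$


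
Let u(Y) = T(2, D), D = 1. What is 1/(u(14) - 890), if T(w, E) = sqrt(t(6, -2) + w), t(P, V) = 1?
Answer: -890/792097 - sqrt(3)/792097 ≈ -0.0011258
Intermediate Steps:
T(w, E) = sqrt(1 + w)
u(Y) = sqrt(3) (u(Y) = sqrt(1 + 2) = sqrt(3))
1/(u(14) - 890) = 1/(sqrt(3) - 890) = 1/(-890 + sqrt(3))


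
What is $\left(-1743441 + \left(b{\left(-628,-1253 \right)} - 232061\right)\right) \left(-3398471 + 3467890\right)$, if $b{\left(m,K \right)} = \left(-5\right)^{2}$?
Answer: $-137135637863$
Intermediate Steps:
$b{\left(m,K \right)} = 25$
$\left(-1743441 + \left(b{\left(-628,-1253 \right)} - 232061\right)\right) \left(-3398471 + 3467890\right) = \left(-1743441 + \left(25 - 232061\right)\right) \left(-3398471 + 3467890\right) = \left(-1743441 + \left(25 - 232061\right)\right) 69419 = \left(-1743441 - 232036\right) 69419 = \left(-1975477\right) 69419 = -137135637863$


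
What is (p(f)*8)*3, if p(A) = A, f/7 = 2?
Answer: 336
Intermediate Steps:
f = 14 (f = 7*2 = 14)
(p(f)*8)*3 = (14*8)*3 = 112*3 = 336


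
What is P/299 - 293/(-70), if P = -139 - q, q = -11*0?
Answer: 77877/20930 ≈ 3.7208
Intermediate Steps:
q = 0
P = -139 (P = -139 - 1*0 = -139 + 0 = -139)
P/299 - 293/(-70) = -139/299 - 293/(-70) = -139*1/299 - 293*(-1/70) = -139/299 + 293/70 = 77877/20930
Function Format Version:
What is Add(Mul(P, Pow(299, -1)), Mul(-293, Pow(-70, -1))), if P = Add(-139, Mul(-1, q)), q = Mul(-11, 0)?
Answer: Rational(77877, 20930) ≈ 3.7208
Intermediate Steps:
q = 0
P = -139 (P = Add(-139, Mul(-1, 0)) = Add(-139, 0) = -139)
Add(Mul(P, Pow(299, -1)), Mul(-293, Pow(-70, -1))) = Add(Mul(-139, Pow(299, -1)), Mul(-293, Pow(-70, -1))) = Add(Mul(-139, Rational(1, 299)), Mul(-293, Rational(-1, 70))) = Add(Rational(-139, 299), Rational(293, 70)) = Rational(77877, 20930)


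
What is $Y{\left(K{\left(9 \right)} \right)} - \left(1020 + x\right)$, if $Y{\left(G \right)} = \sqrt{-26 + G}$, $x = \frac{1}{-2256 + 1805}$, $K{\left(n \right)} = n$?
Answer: $- \frac{460019}{451} + i \sqrt{17} \approx -1020.0 + 4.1231 i$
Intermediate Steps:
$x = - \frac{1}{451}$ ($x = \frac{1}{-451} = - \frac{1}{451} \approx -0.0022173$)
$Y{\left(K{\left(9 \right)} \right)} - \left(1020 + x\right) = \sqrt{-26 + 9} - \frac{460019}{451} = \sqrt{-17} + \left(-1020 + \frac{1}{451}\right) = i \sqrt{17} - \frac{460019}{451} = - \frac{460019}{451} + i \sqrt{17}$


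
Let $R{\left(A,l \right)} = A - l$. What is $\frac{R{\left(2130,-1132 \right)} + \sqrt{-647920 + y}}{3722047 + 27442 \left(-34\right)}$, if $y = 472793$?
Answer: $\frac{3262}{2789019} + \frac{i \sqrt{175127}}{2789019} \approx 0.0011696 + 0.00015005 i$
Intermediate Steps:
$\frac{R{\left(2130,-1132 \right)} + \sqrt{-647920 + y}}{3722047 + 27442 \left(-34\right)} = \frac{\left(2130 - -1132\right) + \sqrt{-647920 + 472793}}{3722047 + 27442 \left(-34\right)} = \frac{\left(2130 + 1132\right) + \sqrt{-175127}}{3722047 - 933028} = \frac{3262 + i \sqrt{175127}}{2789019} = \left(3262 + i \sqrt{175127}\right) \frac{1}{2789019} = \frac{3262}{2789019} + \frac{i \sqrt{175127}}{2789019}$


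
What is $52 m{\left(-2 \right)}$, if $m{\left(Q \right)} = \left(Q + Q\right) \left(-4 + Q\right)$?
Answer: $1248$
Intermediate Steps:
$m{\left(Q \right)} = 2 Q \left(-4 + Q\right)$
$52 m{\left(-2 \right)} = 52 \cdot 2 \left(-2\right) \left(-4 - 2\right) = 52 \cdot 2 \left(-2\right) \left(-6\right) = 52 \cdot 24 = 1248$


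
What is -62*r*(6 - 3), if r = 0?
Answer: 0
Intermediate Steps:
-62*r*(6 - 3) = -0*(6 - 3) = -0*3 = -62*0 = 0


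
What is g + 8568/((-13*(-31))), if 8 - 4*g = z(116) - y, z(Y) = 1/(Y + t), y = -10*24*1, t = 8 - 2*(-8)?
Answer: -8291763/225680 ≈ -36.741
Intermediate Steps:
t = 24 (t = 8 - 1*(-16) = 8 + 16 = 24)
y = -240 (y = -240*1 = -240)
z(Y) = 1/(24 + Y) (z(Y) = 1/(Y + 24) = 1/(24 + Y))
g = -32481/560 (g = 2 - (1/(24 + 116) - 1*(-240))/4 = 2 - (1/140 + 240)/4 = 2 - ¼*33601/140 = 2 - 33601/560 = -32481/560 ≈ -58.002)
g + 8568/((-13*(-31))) = -32481/560 + 8568/((-13*(-31))) = -32481/560 + 8568/403 = -8291763/225680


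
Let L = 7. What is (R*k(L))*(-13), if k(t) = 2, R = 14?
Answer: -364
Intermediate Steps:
(R*k(L))*(-13) = (14*2)*(-13) = 28*(-13) = -364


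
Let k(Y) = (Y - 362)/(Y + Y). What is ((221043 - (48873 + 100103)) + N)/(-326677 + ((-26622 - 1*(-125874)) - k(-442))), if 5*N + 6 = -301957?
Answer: -6450106/125652815 ≈ -0.051333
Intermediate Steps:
N = -301963/5 (N = -6/5 + (⅕)*(-301957) = -6/5 - 301957/5 = -301963/5 ≈ -60393.)
k(Y) = (-362 + Y)/(2*Y) (k(Y) = (-362 + Y)/((2*Y)) = (-362 + Y)*(1/(2*Y)) = (-362 + Y)/(2*Y))
((221043 - (48873 + 100103)) + N)/(-326677 + ((-26622 - 1*(-125874)) - k(-442))) = ((221043 - (48873 + 100103)) - 301963/5)/(-326677 + ((-26622 - 1*(-125874)) - (-362 - 442)/(2*(-442)))) = ((221043 - 1*148976) - 301963/5)/(-326677 + ((-26622 + 125874) - (-1)*(-804)/(2*442))) = ((221043 - 148976) - 301963/5)/(-326677 + (99252 - 1*201/221)) = (72067 - 301963/5)/(-326677 + (99252 - 201/221)) = 58372/(5*(-326677 + 21934491/221)) = 58372/(5*(-50261126/221)) = (58372/5)*(-221/50261126) = -6450106/125652815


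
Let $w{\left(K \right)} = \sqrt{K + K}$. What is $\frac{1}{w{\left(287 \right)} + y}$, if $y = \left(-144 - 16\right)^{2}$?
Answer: $\frac{12800}{327679713} - \frac{\sqrt{574}}{655359426} \approx 3.9026 \cdot 10^{-5}$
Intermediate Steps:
$w{\left(K \right)} = \sqrt{2} \sqrt{K}$ ($w{\left(K \right)} = \sqrt{2 K} = \sqrt{2} \sqrt{K}$)
$y = 25600$ ($y = \left(-160\right)^{2} = 25600$)
$\frac{1}{w{\left(287 \right)} + y} = \frac{1}{\sqrt{2} \sqrt{287} + 25600} = \frac{1}{\sqrt{574} + 25600} = \frac{1}{25600 + \sqrt{574}}$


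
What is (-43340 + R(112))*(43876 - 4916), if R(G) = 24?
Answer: -1687591360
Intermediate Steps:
(-43340 + R(112))*(43876 - 4916) = (-43340 + 24)*(43876 - 4916) = -43316*38960 = -1687591360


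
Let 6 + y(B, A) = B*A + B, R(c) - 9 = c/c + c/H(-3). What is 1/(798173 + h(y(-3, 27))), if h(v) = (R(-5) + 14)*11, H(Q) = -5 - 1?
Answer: 6/4790677 ≈ 1.2524e-6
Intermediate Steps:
H(Q) = -6
R(c) = 10 - c/6 (R(c) = 9 + (c/c + c/(-6)) = 9 + (1 + c*(-1/6)) = 9 + (1 - c/6) = 10 - c/6)
y(B, A) = -6 + B + A*B (y(B, A) = -6 + (B*A + B) = -6 + (A*B + B) = -6 + (B + A*B) = -6 + B + A*B)
h(v) = 1639/6 (h(v) = ((10 - 1/6*(-5)) + 14)*11 = ((10 + 5/6) + 14)*11 = (65/6 + 14)*11 = (149/6)*11 = 1639/6)
1/(798173 + h(y(-3, 27))) = 1/(798173 + 1639/6) = 1/(4790677/6) = 6/4790677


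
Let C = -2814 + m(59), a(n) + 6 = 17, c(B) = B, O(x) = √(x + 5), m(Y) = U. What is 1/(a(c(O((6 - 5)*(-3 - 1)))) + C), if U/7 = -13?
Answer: -1/2894 ≈ -0.00034554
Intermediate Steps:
U = -91 (U = 7*(-13) = -91)
m(Y) = -91
O(x) = √(5 + x)
a(n) = 11 (a(n) = -6 + 17 = 11)
C = -2905 (C = -2814 - 91 = -2905)
1/(a(c(O((6 - 5)*(-3 - 1)))) + C) = 1/(11 - 2905) = 1/(-2894) = -1/2894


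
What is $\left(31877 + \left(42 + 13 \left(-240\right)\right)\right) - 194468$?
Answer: $-165669$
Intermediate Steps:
$\left(31877 + \left(42 + 13 \left(-240\right)\right)\right) - 194468 = \left(31877 + \left(42 - 3120\right)\right) - 194468 = \left(31877 - 3078\right) - 194468 = 28799 - 194468 = -165669$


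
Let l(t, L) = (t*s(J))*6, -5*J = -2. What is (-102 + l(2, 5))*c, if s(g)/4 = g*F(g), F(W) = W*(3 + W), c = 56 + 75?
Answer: -1242666/125 ≈ -9941.3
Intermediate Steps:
J = 2/5 (J = -1/5*(-2) = 2/5 ≈ 0.40000)
c = 131
s(g) = 4*g**2*(3 + g) (s(g) = 4*(g*(g*(3 + g))) = 4*(g**2*(3 + g)) = 4*g**2*(3 + g))
l(t, L) = 1632*t/125 (l(t, L) = (t*(4*(2/5)**2*(3 + 2/5)))*6 = (t*(4*(4/25)*(17/5)))*6 = (t*(272/125))*6 = (272*t/125)*6 = 1632*t/125)
(-102 + l(2, 5))*c = (-102 + (1632/125)*2)*131 = (-102 + 3264/125)*131 = -9486/125*131 = -1242666/125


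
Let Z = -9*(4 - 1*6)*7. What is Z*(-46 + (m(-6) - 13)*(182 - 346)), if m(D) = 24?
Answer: -233100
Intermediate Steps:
Z = 126 (Z = -9*(4 - 6)*7 = -9*(-2)*7 = 18*7 = 126)
Z*(-46 + (m(-6) - 13)*(182 - 346)) = 126*(-46 + (24 - 13)*(182 - 346)) = 126*(-46 + 11*(-164)) = 126*(-46 - 1804) = 126*(-1850) = -233100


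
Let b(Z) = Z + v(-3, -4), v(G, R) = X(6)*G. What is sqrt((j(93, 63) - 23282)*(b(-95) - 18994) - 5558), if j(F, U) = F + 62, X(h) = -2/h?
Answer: sqrt(441442618) ≈ 21011.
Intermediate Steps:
j(F, U) = 62 + F
v(G, R) = -G/3 (v(G, R) = (-2/6)*G = (-2*1/6)*G = -G/3)
b(Z) = 1 + Z (b(Z) = Z - 1/3*(-3) = Z + 1 = 1 + Z)
sqrt((j(93, 63) - 23282)*(b(-95) - 18994) - 5558) = sqrt(((62 + 93) - 23282)*((1 - 95) - 18994) - 5558) = sqrt((155 - 23282)*(-94 - 18994) - 5558) = sqrt(-23127*(-19088) - 5558) = sqrt(441448176 - 5558) = sqrt(441442618)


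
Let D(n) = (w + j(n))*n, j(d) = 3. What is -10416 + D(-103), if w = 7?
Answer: -11446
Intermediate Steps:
D(n) = 10*n (D(n) = (7 + 3)*n = 10*n)
-10416 + D(-103) = -10416 + 10*(-103) = -10416 - 1030 = -11446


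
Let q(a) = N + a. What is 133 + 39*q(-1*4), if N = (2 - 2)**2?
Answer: -23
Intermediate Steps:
N = 0 (N = 0**2 = 0)
q(a) = a (q(a) = 0 + a = a)
133 + 39*q(-1*4) = 133 + 39*(-1*4) = 133 + 39*(-4) = 133 - 156 = -23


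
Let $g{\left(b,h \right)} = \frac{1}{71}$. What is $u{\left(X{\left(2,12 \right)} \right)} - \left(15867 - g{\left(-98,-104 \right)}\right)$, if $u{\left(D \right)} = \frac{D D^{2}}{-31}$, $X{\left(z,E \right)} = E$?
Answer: $- \frac{35045924}{2201} \approx -15923.0$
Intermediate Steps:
$g{\left(b,h \right)} = \frac{1}{71}$
$u{\left(D \right)} = - \frac{D^{3}}{31}$ ($u{\left(D \right)} = D^{3} \left(- \frac{1}{31}\right) = - \frac{D^{3}}{31}$)
$u{\left(X{\left(2,12 \right)} \right)} - \left(15867 - g{\left(-98,-104 \right)}\right) = - \frac{12^{3}}{31} - \left(15867 - \frac{1}{71}\right) = \left(- \frac{1}{31}\right) 1728 - \left(15867 - \frac{1}{71}\right) = - \frac{1728}{31} - \frac{1126556}{71} = - \frac{35045924}{2201}$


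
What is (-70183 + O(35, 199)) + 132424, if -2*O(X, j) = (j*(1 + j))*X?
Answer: -634259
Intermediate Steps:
O(X, j) = -X*j*(1 + j)/2 (O(X, j) = -j*(1 + j)*X/2 = -X*j*(1 + j)/2)
(-70183 + O(35, 199)) + 132424 = (-70183 - 1/2*35*199*(1 + 199)) + 132424 = (-70183 - 1/2*35*199*200) + 132424 = (-70183 - 696500) + 132424 = -766683 + 132424 = -634259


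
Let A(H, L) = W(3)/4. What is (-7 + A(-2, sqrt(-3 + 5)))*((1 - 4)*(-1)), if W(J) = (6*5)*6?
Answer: 114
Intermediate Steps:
W(J) = 180 (W(J) = 30*6 = 180)
A(H, L) = 45 (A(H, L) = 180/4 = 180*(1/4) = 45)
(-7 + A(-2, sqrt(-3 + 5)))*((1 - 4)*(-1)) = (-7 + 45)*((1 - 4)*(-1)) = 38*(-3*(-1)) = 38*3 = 114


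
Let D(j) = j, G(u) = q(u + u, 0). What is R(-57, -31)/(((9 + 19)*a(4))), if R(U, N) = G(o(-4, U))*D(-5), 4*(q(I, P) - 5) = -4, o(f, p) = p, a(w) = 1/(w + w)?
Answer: -40/7 ≈ -5.7143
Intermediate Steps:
a(w) = 1/(2*w)
q(I, P) = 4 (q(I, P) = 5 + (¼)*(-4) = 5 - 1 = 4)
G(u) = 4
R(U, N) = -20 (R(U, N) = 4*(-5) = -20)
R(-57, -31)/(((9 + 19)*a(4))) = -20*8/(9 + 19) = -20/(28*((½)*(¼))) = -20/(28*(⅛)) = -20/7/2 = -20*2/7 = -40/7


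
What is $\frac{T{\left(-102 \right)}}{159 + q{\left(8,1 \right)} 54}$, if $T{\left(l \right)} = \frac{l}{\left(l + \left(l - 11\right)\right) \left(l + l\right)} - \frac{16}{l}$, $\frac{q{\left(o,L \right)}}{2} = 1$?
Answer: $\frac{3389}{5855310} \approx 0.00057879$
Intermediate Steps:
$q{\left(o,L \right)} = 2$ ($q{\left(o,L \right)} = 2 \cdot 1 = 2$)
$T{\left(l \right)} = \frac{1}{2 \left(-11 + 2 l\right)} - \frac{16}{l}$ ($T{\left(l \right)} = \frac{l}{\left(l + \left(l - 11\right)\right) 2 l} - \frac{16}{l} = \frac{l}{\left(l + \left(-11 + l\right)\right) 2 l} - \frac{16}{l} = \frac{l}{\left(-11 + 2 l\right) 2 l} - \frac{16}{l} = \frac{l}{2 l \left(-11 + 2 l\right)} - \frac{16}{l} = l \frac{1}{2 l \left(-11 + 2 l\right)} - \frac{16}{l} = \frac{1}{2 \left(-11 + 2 l\right)} - \frac{16}{l}$)
$\frac{T{\left(-102 \right)}}{159 + q{\left(8,1 \right)} 54} = \frac{\frac{1}{2} \frac{1}{-102} \frac{1}{-11 + 2 \left(-102\right)} \left(352 - -6426\right)}{159 + 2 \cdot 54} = \frac{\frac{1}{2} \left(- \frac{1}{102}\right) \frac{1}{-11 - 204} \left(352 + 6426\right)}{159 + 108} = \frac{\frac{1}{2} \left(- \frac{1}{102}\right) \frac{1}{-215} \cdot 6778}{267} = \frac{1}{2} \left(- \frac{1}{102}\right) \left(- \frac{1}{215}\right) 6778 \cdot \frac{1}{267} = \frac{3389}{21930} \cdot \frac{1}{267} = \frac{3389}{5855310}$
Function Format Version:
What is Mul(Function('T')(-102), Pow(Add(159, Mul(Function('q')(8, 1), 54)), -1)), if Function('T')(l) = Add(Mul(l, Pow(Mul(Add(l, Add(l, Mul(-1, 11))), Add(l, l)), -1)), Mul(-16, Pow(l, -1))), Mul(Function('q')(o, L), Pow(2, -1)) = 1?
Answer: Rational(3389, 5855310) ≈ 0.00057879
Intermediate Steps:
Function('q')(o, L) = 2 (Function('q')(o, L) = Mul(2, 1) = 2)
Function('T')(l) = Add(Mul(Rational(1, 2), Pow(Add(-11, Mul(2, l)), -1)), Mul(-16, Pow(l, -1))) (Function('T')(l) = Add(Mul(l, Pow(Mul(Add(l, Add(l, -11)), Mul(2, l)), -1)), Mul(-16, Pow(l, -1))) = Add(Mul(l, Pow(Mul(Add(l, Add(-11, l)), Mul(2, l)), -1)), Mul(-16, Pow(l, -1))) = Add(Mul(l, Pow(Mul(Add(-11, Mul(2, l)), Mul(2, l)), -1)), Mul(-16, Pow(l, -1))) = Add(Mul(l, Pow(Mul(2, l, Add(-11, Mul(2, l))), -1)), Mul(-16, Pow(l, -1))) = Add(Mul(l, Mul(Rational(1, 2), Pow(l, -1), Pow(Add(-11, Mul(2, l)), -1))), Mul(-16, Pow(l, -1))) = Add(Mul(Rational(1, 2), Pow(Add(-11, Mul(2, l)), -1)), Mul(-16, Pow(l, -1))))
Mul(Function('T')(-102), Pow(Add(159, Mul(Function('q')(8, 1), 54)), -1)) = Mul(Mul(Rational(1, 2), Pow(-102, -1), Pow(Add(-11, Mul(2, -102)), -1), Add(352, Mul(-63, -102))), Pow(Add(159, Mul(2, 54)), -1)) = Mul(Mul(Rational(1, 2), Rational(-1, 102), Pow(Add(-11, -204), -1), Add(352, 6426)), Pow(Add(159, 108), -1)) = Mul(Mul(Rational(1, 2), Rational(-1, 102), Pow(-215, -1), 6778), Pow(267, -1)) = Mul(Mul(Rational(1, 2), Rational(-1, 102), Rational(-1, 215), 6778), Rational(1, 267)) = Mul(Rational(3389, 21930), Rational(1, 267)) = Rational(3389, 5855310)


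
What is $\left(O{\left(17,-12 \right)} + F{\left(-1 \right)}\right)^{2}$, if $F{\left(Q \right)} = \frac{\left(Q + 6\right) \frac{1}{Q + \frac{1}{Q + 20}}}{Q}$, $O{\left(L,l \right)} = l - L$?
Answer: $\frac{182329}{324} \approx 562.74$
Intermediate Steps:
$F{\left(Q \right)} = \frac{6 + Q}{Q \left(Q + \frac{1}{20 + Q}\right)}$ ($F{\left(Q \right)} = \frac{\left(6 + Q\right) \frac{1}{Q + \frac{1}{20 + Q}}}{Q} = \frac{\frac{1}{Q + \frac{1}{20 + Q}} \left(6 + Q\right)}{Q} = \frac{6 + Q}{Q \left(Q + \frac{1}{20 + Q}\right)}$)
$\left(O{\left(17,-12 \right)} + F{\left(-1 \right)}\right)^{2} = \left(\left(-12 - 17\right) + \frac{120 + \left(-1\right)^{2} + 26 \left(-1\right)}{\left(-1\right) \left(1 + \left(-1\right)^{2} + 20 \left(-1\right)\right)}\right)^{2} = \left(\left(-12 - 17\right) - \frac{120 + 1 - 26}{1 + 1 - 20}\right)^{2} = \left(-29 - \frac{1}{-18} \cdot 95\right)^{2} = \left(-29 - \left(- \frac{1}{18}\right) 95\right)^{2} = \left(-29 + \frac{95}{18}\right)^{2} = \left(- \frac{427}{18}\right)^{2} = \frac{182329}{324}$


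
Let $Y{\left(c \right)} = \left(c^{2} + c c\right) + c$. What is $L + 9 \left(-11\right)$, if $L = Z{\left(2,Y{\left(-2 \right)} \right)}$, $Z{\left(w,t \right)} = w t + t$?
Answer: $-81$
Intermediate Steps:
$Y{\left(c \right)} = c + 2 c^{2}$ ($Y{\left(c \right)} = \left(c^{2} + c^{2}\right) + c = 2 c^{2} + c = c + 2 c^{2}$)
$Z{\left(w,t \right)} = t + t w$ ($Z{\left(w,t \right)} = t w + t = t + t w$)
$L = 18$ ($L = - 2 \left(1 + 2 \left(-2\right)\right) \left(1 + 2\right) = - 2 \left(1 - 4\right) 3 = \left(-2\right) \left(-3\right) 3 = 6 \cdot 3 = 18$)
$L + 9 \left(-11\right) = 18 + 9 \left(-11\right) = 18 - 99 = -81$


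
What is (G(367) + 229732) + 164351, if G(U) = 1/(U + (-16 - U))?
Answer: 6305327/16 ≈ 3.9408e+5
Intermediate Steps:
G(U) = -1/16 (G(U) = 1/(-16) = -1/16)
(G(367) + 229732) + 164351 = (-1/16 + 229732) + 164351 = 3675711/16 + 164351 = 6305327/16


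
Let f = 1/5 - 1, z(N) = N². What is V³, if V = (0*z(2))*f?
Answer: 0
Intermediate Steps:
f = -⅘ (f = ⅕ - 1 = -⅘ ≈ -0.80000)
V = 0 (V = (0*2²)*(-⅘) = (0*4)*(-⅘) = 0*(-⅘) = 0)
V³ = 0³ = 0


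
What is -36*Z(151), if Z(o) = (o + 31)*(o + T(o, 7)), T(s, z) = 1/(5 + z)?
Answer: -989898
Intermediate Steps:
Z(o) = (31 + o)*(1/12 + o) (Z(o) = (o + 31)*(o + 1/(5 + 7)) = (31 + o)*(o + 1/12) = (31 + o)*(1/12 + o))
-36*Z(151) = -36*(31/12 + 151**2 + (373/12)*151) = -36*(31/12 + 22801 + 56323/12) = -36*164983/6 = -989898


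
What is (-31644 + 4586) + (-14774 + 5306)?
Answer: -36526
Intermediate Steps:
(-31644 + 4586) + (-14774 + 5306) = -27058 - 9468 = -36526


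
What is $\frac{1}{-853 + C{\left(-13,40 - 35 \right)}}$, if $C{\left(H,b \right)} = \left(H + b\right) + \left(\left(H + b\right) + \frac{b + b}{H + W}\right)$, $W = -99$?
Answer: $- \frac{56}{48669} \approx -0.0011506$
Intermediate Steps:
$C{\left(H,b \right)} = 2 H + 2 b + \frac{2 b}{-99 + H}$ ($C{\left(H,b \right)} = \left(H + b\right) + \left(\left(H + b\right) + \frac{b + b}{H - 99}\right) = \left(H + b\right) + \left(\left(H + b\right) + \frac{2 b}{-99 + H}\right) = \left(H + b\right) + \left(H + b + \frac{2 b}{-99 + H}\right) = 2 H + 2 b + \frac{2 b}{-99 + H}$)
$\frac{1}{-853 + C{\left(-13,40 - 35 \right)}} = \frac{1}{-853 + \frac{2 \left(\left(-13\right)^{2} - -1287 - 98 \left(40 - 35\right) - 13 \left(40 - 35\right)\right)}{-99 - 13}} = \frac{1}{-853 + \frac{2 \left(169 + 1287 - 98 \left(40 - 35\right) - 13 \left(40 - 35\right)\right)}{-112}} = \frac{1}{-853 + 2 \left(- \frac{1}{112}\right) \left(169 + 1287 - 490 - 65\right)} = \frac{1}{-853 + 2 \left(- \frac{1}{112}\right) 901} = \frac{1}{-853 - \frac{901}{56}} = \frac{1}{- \frac{48669}{56}} = - \frac{56}{48669}$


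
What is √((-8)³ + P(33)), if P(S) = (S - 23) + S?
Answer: I*√469 ≈ 21.656*I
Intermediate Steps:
P(S) = -23 + 2*S (P(S) = (-23 + S) + S = -23 + 2*S)
√((-8)³ + P(33)) = √((-8)³ + (-23 + 2*33)) = √(-512 + (-23 + 66)) = √(-512 + 43) = √(-469) = I*√469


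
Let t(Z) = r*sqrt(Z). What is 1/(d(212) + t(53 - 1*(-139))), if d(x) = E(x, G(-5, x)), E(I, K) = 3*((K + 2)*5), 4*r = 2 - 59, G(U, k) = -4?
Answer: 5/6348 - 19*sqrt(3)/6348 ≈ -0.0043965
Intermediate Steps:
r = -57/4 (r = (2 - 59)/4 = (1/4)*(-57) = -57/4 ≈ -14.250)
E(I, K) = 30 + 15*K (E(I, K) = 3*((2 + K)*5) = 3*(10 + 5*K) = 30 + 15*K)
d(x) = -30 (d(x) = 30 + 15*(-4) = 30 - 60 = -30)
t(Z) = -57*sqrt(Z)/4
1/(d(212) + t(53 - 1*(-139))) = 1/(-30 - 57*sqrt(53 - 1*(-139))/4) = 1/(-30 - 57*sqrt(53 + 139)/4) = 1/(-30 - 114*sqrt(3))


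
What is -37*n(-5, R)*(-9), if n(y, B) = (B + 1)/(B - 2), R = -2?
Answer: 333/4 ≈ 83.250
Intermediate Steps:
n(y, B) = (1 + B)/(-2 + B)
-37*n(-5, R)*(-9) = -37*(1 - 2)/(-2 - 2)*(-9) = -37*(-1)/(-4)*(-9) = -(-37)*(-1)/4*(-9) = -37*1/4*(-9) = -37/4*(-9) = 333/4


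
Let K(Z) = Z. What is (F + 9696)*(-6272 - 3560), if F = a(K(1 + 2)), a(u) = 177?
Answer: -97071336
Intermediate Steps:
F = 177
(F + 9696)*(-6272 - 3560) = (177 + 9696)*(-6272 - 3560) = 9873*(-9832) = -97071336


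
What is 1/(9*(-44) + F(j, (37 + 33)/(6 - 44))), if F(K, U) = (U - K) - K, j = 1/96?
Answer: -912/362851 ≈ -0.0025134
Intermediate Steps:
j = 1/96 ≈ 0.010417
F(K, U) = U - 2*K
1/(9*(-44) + F(j, (37 + 33)/(6 - 44))) = 1/(9*(-44) + ((37 + 33)/(6 - 44) - 2*1/96)) = 1/(-396 + (70/(-38) - 1/48)) = 1/(-396 + (70*(-1/38) - 1/48)) = 1/(-396 + (-35/19 - 1/48)) = 1/(-396 - 1699/912) = 1/(-362851/912) = -912/362851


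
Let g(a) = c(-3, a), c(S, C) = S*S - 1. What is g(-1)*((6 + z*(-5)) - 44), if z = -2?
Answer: -224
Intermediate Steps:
c(S, C) = -1 + S² (c(S, C) = S² - 1 = -1 + S²)
g(a) = 8 (g(a) = -1 + (-3)² = -1 + 9 = 8)
g(-1)*((6 + z*(-5)) - 44) = 8*((6 - 2*(-5)) - 44) = 8*((6 + 10) - 44) = 8*(16 - 44) = 8*(-28) = -224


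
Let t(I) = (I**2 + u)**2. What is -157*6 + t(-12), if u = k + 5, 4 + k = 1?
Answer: 20374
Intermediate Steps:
k = -3 (k = -4 + 1 = -3)
u = 2 (u = -3 + 5 = 2)
t(I) = (2 + I**2)**2 (t(I) = (I**2 + 2)**2 = (2 + I**2)**2)
-157*6 + t(-12) = -157*6 + (2 + (-12)**2)**2 = -942 + (2 + 144)**2 = -942 + 146**2 = -942 + 21316 = 20374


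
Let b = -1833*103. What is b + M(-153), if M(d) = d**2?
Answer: -165390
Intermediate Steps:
b = -188799
b + M(-153) = -188799 + (-153)**2 = -188799 + 23409 = -165390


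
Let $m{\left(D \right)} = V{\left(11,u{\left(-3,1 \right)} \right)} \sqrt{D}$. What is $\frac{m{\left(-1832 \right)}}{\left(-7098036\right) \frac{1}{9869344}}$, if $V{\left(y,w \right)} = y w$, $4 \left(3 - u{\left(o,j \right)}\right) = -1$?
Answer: $- \frac{16037684 i \sqrt{458}}{161319} \approx - 2127.6 i$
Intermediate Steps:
$u{\left(o,j \right)} = \frac{13}{4}$ ($u{\left(o,j \right)} = 3 - - \frac{1}{4} = 3 + \frac{1}{4} = \frac{13}{4}$)
$V{\left(y,w \right)} = w y$
$m{\left(D \right)} = \frac{143 \sqrt{D}}{4}$ ($m{\left(D \right)} = \frac{13}{4} \cdot 11 \sqrt{D} = \frac{143 \sqrt{D}}{4}$)
$\frac{m{\left(-1832 \right)}}{\left(-7098036\right) \frac{1}{9869344}} = \frac{\frac{143}{4} \sqrt{-1832}}{\left(-7098036\right) \frac{1}{9869344}} = \frac{\frac{143}{4} \cdot 2 i \sqrt{458}}{\left(-7098036\right) \frac{1}{9869344}} = \frac{\frac{143}{2} i \sqrt{458}}{- \frac{1774509}{2467336}} = \frac{143 i \sqrt{458}}{2} \left(- \frac{2467336}{1774509}\right) = - \frac{16037684 i \sqrt{458}}{161319}$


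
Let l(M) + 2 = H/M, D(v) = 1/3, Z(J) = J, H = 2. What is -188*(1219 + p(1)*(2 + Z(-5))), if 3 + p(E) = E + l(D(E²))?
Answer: -228044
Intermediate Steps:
D(v) = ⅓
l(M) = -2 + 2/M
p(E) = 1 + E (p(E) = -3 + (E + (-2 + 2/(⅓))) = -3 + (E + (-2 + 2*3)) = -3 + (E + (-2 + 6)) = -3 + (E + 4) = -3 + (4 + E) = 1 + E)
-188*(1219 + p(1)*(2 + Z(-5))) = -188*(1219 + (1 + 1)*(2 - 5)) = -188*(1219 + 2*(-3)) = -188*(1219 - 6) = -188*1213 = -228044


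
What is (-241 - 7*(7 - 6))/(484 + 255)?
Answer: -248/739 ≈ -0.33559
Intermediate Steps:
(-241 - 7*(7 - 6))/(484 + 255) = (-241 - 7*1)/739 = (-241 - 7)*(1/739) = -248*1/739 = -248/739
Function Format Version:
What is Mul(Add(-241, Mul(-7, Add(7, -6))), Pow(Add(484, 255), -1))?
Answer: Rational(-248, 739) ≈ -0.33559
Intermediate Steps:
Mul(Add(-241, Mul(-7, Add(7, -6))), Pow(Add(484, 255), -1)) = Mul(Add(-241, Mul(-7, 1)), Pow(739, -1)) = Mul(Add(-241, -7), Rational(1, 739)) = Mul(-248, Rational(1, 739)) = Rational(-248, 739)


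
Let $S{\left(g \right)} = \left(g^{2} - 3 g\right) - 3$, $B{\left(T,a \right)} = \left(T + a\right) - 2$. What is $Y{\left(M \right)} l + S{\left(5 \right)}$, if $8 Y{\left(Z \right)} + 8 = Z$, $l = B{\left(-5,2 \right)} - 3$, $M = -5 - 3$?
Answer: $23$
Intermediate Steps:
$B{\left(T,a \right)} = -2 + T + a$
$M = -8$ ($M = -5 - 3 = -8$)
$S{\left(g \right)} = -3 + g^{2} - 3 g$
$l = -8$ ($l = \left(-2 - 5 + 2\right) - 3 = -5 - 3 = -8$)
$Y{\left(Z \right)} = -1 + \frac{Z}{8}$
$Y{\left(M \right)} l + S{\left(5 \right)} = \left(-1 + \frac{1}{8} \left(-8\right)\right) \left(-8\right) - \left(18 - 25\right) = \left(-1 - 1\right) \left(-8\right) - -7 = \left(-2\right) \left(-8\right) + 7 = 16 + 7 = 23$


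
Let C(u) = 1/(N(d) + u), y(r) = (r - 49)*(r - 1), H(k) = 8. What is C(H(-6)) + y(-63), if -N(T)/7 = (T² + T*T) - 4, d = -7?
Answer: 4659199/650 ≈ 7168.0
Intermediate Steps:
N(T) = 28 - 14*T² (N(T) = -7*((T² + T*T) - 4) = -7*((T² + T²) - 4) = -7*(2*T² - 4) = -7*(-4 + 2*T²) = 28 - 14*T²)
y(r) = (-1 + r)*(-49 + r) (y(r) = (-49 + r)*(-1 + r) = (-1 + r)*(-49 + r))
C(u) = 1/(-658 + u) (C(u) = 1/((28 - 14*(-7)²) + u) = 1/((28 - 14*49) + u) = 1/((28 - 686) + u) = 1/(-658 + u))
C(H(-6)) + y(-63) = 1/(-658 + 8) + (49 + (-63)² - 50*(-63)) = 1/(-650) + (49 + 3969 + 3150) = -1/650 + 7168 = 4659199/650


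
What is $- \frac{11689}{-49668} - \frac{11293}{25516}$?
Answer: $- \frac{32830525}{158416086} \approx -0.20724$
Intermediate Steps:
$- \frac{11689}{-49668} - \frac{11293}{25516} = \left(-11689\right) \left(- \frac{1}{49668}\right) - \frac{11293}{25516} = \frac{11689}{49668} - \frac{11293}{25516} = - \frac{32830525}{158416086}$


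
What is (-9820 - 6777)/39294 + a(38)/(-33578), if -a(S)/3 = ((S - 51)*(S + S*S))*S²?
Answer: -1640023396897/659706966 ≈ -2486.0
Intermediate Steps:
a(S) = -3*S²*(-51 + S)*(S + S²) (a(S) = -3*(S - 51)*(S + S*S)*S² = -3*(-51 + S)*(S + S²)*S² = -3*S²*(-51 + S)*(S + S²))
(-9820 - 6777)/39294 + a(38)/(-33578) = (-9820 - 6777)/39294 + (3*38³*(51 - 1*38² + 50*38))/(-33578) = -16597*1/39294 + (3*54872*(51 - 1*1444 + 1900))*(-1/33578) = -16597/39294 + (3*54872*(51 - 1444 + 1900))*(-1/33578) = -16597/39294 + (3*54872*507)*(-1/33578) = -16597/39294 + 83460312*(-1/33578) = -16597/39294 - 41730156/16789 = -1640023396897/659706966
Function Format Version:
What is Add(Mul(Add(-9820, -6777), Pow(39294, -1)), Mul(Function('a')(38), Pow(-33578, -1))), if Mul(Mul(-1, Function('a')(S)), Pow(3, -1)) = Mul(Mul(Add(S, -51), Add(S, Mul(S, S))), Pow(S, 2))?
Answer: Rational(-1640023396897, 659706966) ≈ -2486.0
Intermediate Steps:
Function('a')(S) = Mul(-3, Pow(S, 2), Add(-51, S), Add(S, Pow(S, 2))) (Function('a')(S) = Mul(-3, Mul(Mul(Add(S, -51), Add(S, Mul(S, S))), Pow(S, 2))) = Mul(-3, Mul(Mul(Add(-51, S), Add(S, Pow(S, 2))), Pow(S, 2))) = Mul(-3, Mul(Pow(S, 2), Add(-51, S), Add(S, Pow(S, 2)))) = Mul(-3, Pow(S, 2), Add(-51, S), Add(S, Pow(S, 2))))
Add(Mul(Add(-9820, -6777), Pow(39294, -1)), Mul(Function('a')(38), Pow(-33578, -1))) = Add(Mul(Add(-9820, -6777), Pow(39294, -1)), Mul(Mul(3, Pow(38, 3), Add(51, Mul(-1, Pow(38, 2)), Mul(50, 38))), Pow(-33578, -1))) = Add(Mul(-16597, Rational(1, 39294)), Mul(Mul(3, 54872, Add(51, Mul(-1, 1444), 1900)), Rational(-1, 33578))) = Add(Rational(-16597, 39294), Mul(Mul(3, 54872, Add(51, -1444, 1900)), Rational(-1, 33578))) = Add(Rational(-16597, 39294), Mul(Mul(3, 54872, 507), Rational(-1, 33578))) = Add(Rational(-16597, 39294), Mul(83460312, Rational(-1, 33578))) = Add(Rational(-16597, 39294), Rational(-41730156, 16789)) = Rational(-1640023396897, 659706966)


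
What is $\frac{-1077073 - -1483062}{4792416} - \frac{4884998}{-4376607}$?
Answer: $\frac{8395932291497}{6991507137504} \approx 1.2009$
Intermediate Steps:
$\frac{-1077073 - -1483062}{4792416} - \frac{4884998}{-4376607} = \left(-1077073 + 1483062\right) \frac{1}{4792416} - - \frac{4884998}{4376607} = 405989 \cdot \frac{1}{4792416} + \frac{4884998}{4376607} = \frac{405989}{4792416} + \frac{4884998}{4376607} = \frac{8395932291497}{6991507137504}$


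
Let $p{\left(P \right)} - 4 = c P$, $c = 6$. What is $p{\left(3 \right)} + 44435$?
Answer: $44457$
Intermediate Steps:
$p{\left(P \right)} = 4 + 6 P$
$p{\left(3 \right)} + 44435 = \left(4 + 6 \cdot 3\right) + 44435 = \left(4 + 18\right) + 44435 = 22 + 44435 = 44457$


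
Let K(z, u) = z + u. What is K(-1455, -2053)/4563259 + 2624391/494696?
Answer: 11974040456701/2257425974264 ≈ 5.3043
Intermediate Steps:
K(z, u) = u + z
K(-1455, -2053)/4563259 + 2624391/494696 = (-2053 - 1455)/4563259 + 2624391/494696 = -3508*1/4563259 + 2624391*(1/494696) = -3508/4563259 + 2624391/494696 = 11974040456701/2257425974264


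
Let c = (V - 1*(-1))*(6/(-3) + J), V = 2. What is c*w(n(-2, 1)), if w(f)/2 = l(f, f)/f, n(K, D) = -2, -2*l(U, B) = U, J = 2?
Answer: 0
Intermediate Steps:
l(U, B) = -U/2
w(f) = -1 (w(f) = 2*((-f/2)/f) = 2*(-½) = -1)
c = 0 (c = (2 - 1*(-1))*(6/(-3) + 2) = (2 + 1)*(6*(-⅓) + 2) = 3*(-2 + 2) = 3*0 = 0)
c*w(n(-2, 1)) = 0*(-1) = 0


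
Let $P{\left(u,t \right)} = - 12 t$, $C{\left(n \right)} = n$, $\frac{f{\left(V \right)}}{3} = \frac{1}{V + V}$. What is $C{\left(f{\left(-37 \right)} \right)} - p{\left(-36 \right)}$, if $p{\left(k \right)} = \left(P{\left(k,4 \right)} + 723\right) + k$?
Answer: $- \frac{47289}{74} \approx -639.04$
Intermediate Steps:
$f{\left(V \right)} = \frac{3}{2 V}$ ($f{\left(V \right)} = \frac{3}{V + V} = \frac{3}{2 V}$)
$p{\left(k \right)} = 675 + k$ ($p{\left(k \right)} = \left(\left(-12\right) 4 + 723\right) + k = \left(-48 + 723\right) + k = 675 + k$)
$C{\left(f{\left(-37 \right)} \right)} - p{\left(-36 \right)} = \frac{3}{2 \left(-37\right)} - \left(675 - 36\right) = \frac{3}{2} \left(- \frac{1}{37}\right) - 639 = - \frac{3}{74} - 639 = - \frac{47289}{74}$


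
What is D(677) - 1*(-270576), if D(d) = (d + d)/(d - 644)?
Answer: 8930362/33 ≈ 2.7062e+5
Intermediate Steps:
D(d) = 2*d/(-644 + d) (D(d) = (2*d)/(-644 + d) = 2*d/(-644 + d))
D(677) - 1*(-270576) = 2*677/(-644 + 677) - 1*(-270576) = 2*677/33 + 270576 = 2*677*(1/33) + 270576 = 1354/33 + 270576 = 8930362/33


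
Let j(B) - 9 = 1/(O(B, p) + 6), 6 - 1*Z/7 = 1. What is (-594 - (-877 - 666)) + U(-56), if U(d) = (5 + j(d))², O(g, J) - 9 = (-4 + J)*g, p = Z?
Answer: 3391259758/2961841 ≈ 1145.0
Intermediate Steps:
Z = 35 (Z = 42 - 7*1 = 42 - 7 = 35)
p = 35
O(g, J) = 9 + g*(-4 + J) (O(g, J) = 9 + (-4 + J)*g = 9 + g*(-4 + J))
j(B) = 9 + 1/(15 + 31*B) (j(B) = 9 + 1/((9 - 4*B + 35*B) + 6) = 9 + 1/((9 + 31*B) + 6) = 9 + 1/(15 + 31*B))
U(d) = (5 + (136 + 279*d)/(15 + 31*d))²
(-594 - (-877 - 666)) + U(-56) = (-594 - (-877 - 666)) + (211 + 434*(-56))²/(15 + 31*(-56))² = (-594 - 1*(-1543)) + (211 - 24304)²/(15 - 1736)² = (-594 + 1543) + (-24093)²/(-1721)² = 949 + (1/2961841)*580472649 = 949 + 580472649/2961841 = 3391259758/2961841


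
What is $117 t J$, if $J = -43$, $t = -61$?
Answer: $306891$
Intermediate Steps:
$117 t J = 117 \left(-61\right) \left(-43\right) = \left(-7137\right) \left(-43\right) = 306891$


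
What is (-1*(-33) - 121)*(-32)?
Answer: 2816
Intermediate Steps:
(-1*(-33) - 121)*(-32) = (33 - 121)*(-32) = -88*(-32) = 2816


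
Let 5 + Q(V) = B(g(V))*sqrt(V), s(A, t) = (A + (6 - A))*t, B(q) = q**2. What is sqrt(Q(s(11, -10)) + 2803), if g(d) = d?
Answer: sqrt(2798 + 7200*I*sqrt(15)) ≈ 124.14 + 112.31*I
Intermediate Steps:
s(A, t) = 6*t
Q(V) = -5 + V**(5/2) (Q(V) = -5 + V**2*sqrt(V) = -5 + V**(5/2))
sqrt(Q(s(11, -10)) + 2803) = sqrt((-5 + (6*(-10))**(5/2)) + 2803) = sqrt((-5 + (-60)**(5/2)) + 2803) = sqrt((-5 + 7200*I*sqrt(15)) + 2803) = sqrt(2798 + 7200*I*sqrt(15))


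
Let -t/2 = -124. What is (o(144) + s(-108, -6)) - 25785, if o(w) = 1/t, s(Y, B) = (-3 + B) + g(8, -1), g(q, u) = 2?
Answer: -6396415/248 ≈ -25792.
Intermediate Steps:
t = 248 (t = -2*(-124) = 248)
s(Y, B) = -1 + B (s(Y, B) = (-3 + B) + 2 = -1 + B)
o(w) = 1/248
(o(144) + s(-108, -6)) - 25785 = (1/248 + (-1 - 6)) - 25785 = (1/248 - 7) - 25785 = -1735/248 - 25785 = -6396415/248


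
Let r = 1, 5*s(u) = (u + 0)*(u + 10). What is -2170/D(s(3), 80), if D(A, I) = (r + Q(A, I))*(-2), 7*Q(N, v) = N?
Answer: 37975/74 ≈ 513.18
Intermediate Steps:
Q(N, v) = N/7
s(u) = u*(10 + u)/5 (s(u) = ((u + 0)*(u + 10))/5 = (u*(10 + u))/5 = u*(10 + u)/5)
D(A, I) = -2 - 2*A/7 (D(A, I) = (1 + A/7)*(-2) = -2 - 2*A/7)
-2170/D(s(3), 80) = -2170/(-2 - 2*3*(10 + 3)/35) = -2170/(-2 - 2*3*13/35) = -2170/(-2 - 2/7*39/5) = -2170/(-2 - 78/35) = -2170/(-148/35) = -2170*(-35/148) = 37975/74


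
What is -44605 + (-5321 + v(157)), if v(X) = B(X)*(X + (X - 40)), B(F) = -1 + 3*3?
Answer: -47734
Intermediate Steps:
B(F) = 8 (B(F) = -1 + 9 = 8)
v(X) = -320 + 16*X (v(X) = 8*(X + (X - 40)) = 8*(X + (-40 + X)) = 8*(-40 + 2*X) = -320 + 16*X)
-44605 + (-5321 + v(157)) = -44605 + (-5321 + (-320 + 16*157)) = -44605 + (-5321 + (-320 + 2512)) = -44605 + (-5321 + 2192) = -44605 - 3129 = -47734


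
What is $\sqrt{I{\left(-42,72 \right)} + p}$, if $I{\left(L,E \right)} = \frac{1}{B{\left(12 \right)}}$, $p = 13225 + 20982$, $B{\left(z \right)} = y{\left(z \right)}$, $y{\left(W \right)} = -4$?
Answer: $\frac{3 \sqrt{15203}}{2} \approx 184.95$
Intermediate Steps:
$B{\left(z \right)} = -4$
$p = 34207$
$I{\left(L,E \right)} = - \frac{1}{4}$ ($I{\left(L,E \right)} = \frac{1}{-4} = - \frac{1}{4}$)
$\sqrt{I{\left(-42,72 \right)} + p} = \sqrt{- \frac{1}{4} + 34207} = \sqrt{\frac{136827}{4}} = \frac{3 \sqrt{15203}}{2}$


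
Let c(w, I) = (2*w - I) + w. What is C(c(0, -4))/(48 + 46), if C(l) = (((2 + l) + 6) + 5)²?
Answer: 289/94 ≈ 3.0745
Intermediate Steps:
c(w, I) = -I + 3*w (c(w, I) = (-I + 2*w) + w = -I + 3*w)
C(l) = (13 + l)² (C(l) = ((8 + l) + 5)² = (13 + l)²)
C(c(0, -4))/(48 + 46) = (13 + (-1*(-4) + 3*0))²/(48 + 46) = (13 + (4 + 0))²/94 = (13 + 4)²/94 = (1/94)*17² = (1/94)*289 = 289/94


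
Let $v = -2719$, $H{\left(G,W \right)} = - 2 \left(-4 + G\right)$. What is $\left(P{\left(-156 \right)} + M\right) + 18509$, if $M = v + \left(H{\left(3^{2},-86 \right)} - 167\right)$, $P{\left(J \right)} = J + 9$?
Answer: $15466$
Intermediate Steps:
$P{\left(J \right)} = 9 + J$
$H{\left(G,W \right)} = 8 - 2 G$
$M = -2896$ ($M = -2719 - \left(159 + 18\right) = -2719 + \left(\left(8 - 18\right) - 167\right) = -2719 - 177 = -2896$)
$\left(P{\left(-156 \right)} + M\right) + 18509 = \left(\left(9 - 156\right) - 2896\right) + 18509 = \left(-147 - 2896\right) + 18509 = -3043 + 18509 = 15466$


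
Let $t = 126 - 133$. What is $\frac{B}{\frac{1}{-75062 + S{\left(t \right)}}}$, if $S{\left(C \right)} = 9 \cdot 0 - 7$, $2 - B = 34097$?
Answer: $2559477555$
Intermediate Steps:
$t = -7$ ($t = 126 - 133 = -7$)
$B = -34095$ ($B = 2 - 34097 = -34095$)
$S{\left(C \right)} = -7$ ($S{\left(C \right)} = 0 - 7 = -7$)
$\frac{B}{\frac{1}{-75062 + S{\left(t \right)}}} = - \frac{34095}{\frac{1}{-75062 - 7}} = - \frac{34095}{\frac{1}{-75069}} = - \frac{34095}{- \frac{1}{75069}} = \left(-34095\right) \left(-75069\right) = 2559477555$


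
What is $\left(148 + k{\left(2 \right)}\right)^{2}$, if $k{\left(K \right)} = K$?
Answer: $22500$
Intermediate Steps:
$\left(148 + k{\left(2 \right)}\right)^{2} = \left(148 + 2\right)^{2} = 150^{2} = 22500$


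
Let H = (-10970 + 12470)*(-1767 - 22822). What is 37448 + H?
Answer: -36846052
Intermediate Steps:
H = -36883500 (H = 1500*(-24589) = -36883500)
37448 + H = 37448 - 36883500 = -36846052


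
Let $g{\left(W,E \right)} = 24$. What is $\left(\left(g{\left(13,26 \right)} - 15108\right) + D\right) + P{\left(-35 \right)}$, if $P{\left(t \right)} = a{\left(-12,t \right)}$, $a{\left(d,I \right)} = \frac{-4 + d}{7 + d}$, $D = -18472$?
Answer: $- \frac{167764}{5} \approx -33553.0$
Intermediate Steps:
$a{\left(d,I \right)} = \frac{-4 + d}{7 + d}$
$P{\left(t \right)} = \frac{16}{5}$ ($P{\left(t \right)} = \frac{-4 - 12}{7 - 12} = \frac{1}{-5} \left(-16\right) = \left(- \frac{1}{5}\right) \left(-16\right) = \frac{16}{5}$)
$\left(\left(g{\left(13,26 \right)} - 15108\right) + D\right) + P{\left(-35 \right)} = \left(\left(24 - 15108\right) - 18472\right) + \frac{16}{5} = \left(-15084 - 18472\right) + \frac{16}{5} = -33556 + \frac{16}{5} = - \frac{167764}{5}$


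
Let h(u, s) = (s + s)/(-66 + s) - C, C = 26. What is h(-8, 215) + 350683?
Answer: 52248323/149 ≈ 3.5066e+5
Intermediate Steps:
h(u, s) = -26 + 2*s/(-66 + s) (h(u, s) = (s + s)/(-66 + s) - 1*26 = (2*s)/(-66 + s) - 26 = 2*s/(-66 + s) - 26 = -26 + 2*s/(-66 + s))
h(-8, 215) + 350683 = 12*(143 - 2*215)/(-66 + 215) + 350683 = 12*(143 - 430)/149 + 350683 = 12*(1/149)*(-287) + 350683 = -3444/149 + 350683 = 52248323/149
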